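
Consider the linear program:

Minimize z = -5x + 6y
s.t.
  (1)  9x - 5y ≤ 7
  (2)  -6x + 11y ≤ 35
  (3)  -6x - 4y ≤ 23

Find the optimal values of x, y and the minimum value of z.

x = -29/22, y = -83/22, minimum z = -353/22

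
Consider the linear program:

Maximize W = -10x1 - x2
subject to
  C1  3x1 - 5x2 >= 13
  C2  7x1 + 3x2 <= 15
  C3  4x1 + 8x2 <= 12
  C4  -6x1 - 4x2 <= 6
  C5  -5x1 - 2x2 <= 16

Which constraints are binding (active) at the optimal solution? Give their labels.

Vertices and W = -10x1 - x2:
  (57/22, -23/22) → W = -547/22
  (11/21, -16/7) → W = -62/21
  (39/5, -66/5) → W = -324/5

The maximum is at (11/21, -16/7). Substituting into each constraint, equality holds for C1 and C4; the remaining constraints have slack.

C1 and C4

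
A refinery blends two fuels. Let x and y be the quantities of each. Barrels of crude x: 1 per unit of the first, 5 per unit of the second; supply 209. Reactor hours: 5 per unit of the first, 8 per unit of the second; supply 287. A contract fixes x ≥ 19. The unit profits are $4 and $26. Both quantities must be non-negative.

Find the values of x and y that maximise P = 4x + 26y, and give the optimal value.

Vertices and P = 4x + 26y:
  (287/5, 0) → P = 1148/5
  (19, 0) → P = 76
  (19, 24) → P = 700

At the optimal vertex, 5x + 8y = 287 and x = 19.
Solving simultaneously gives x = 19, y = 24.

x = 19, y = 24, maximum P = 700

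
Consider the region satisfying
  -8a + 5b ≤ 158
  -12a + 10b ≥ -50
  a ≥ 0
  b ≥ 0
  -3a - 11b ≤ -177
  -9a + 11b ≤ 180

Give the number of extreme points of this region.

Pairwise boundary intersections that survive every other constraint:
  (1160/81, 329/27)
  (1175/21, 435/7)
  (0, 177/11)
  (0, 180/11)

4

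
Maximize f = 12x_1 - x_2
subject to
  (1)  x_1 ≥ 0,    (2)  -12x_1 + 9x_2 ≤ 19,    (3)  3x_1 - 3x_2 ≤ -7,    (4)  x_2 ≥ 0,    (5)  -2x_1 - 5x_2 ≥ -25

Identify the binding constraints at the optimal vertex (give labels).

Vertices and f = 12x_1 - x_2:
  (2/3, 3) → f = 5
  (5/3, 13/3) → f = 47/3
  (40/21, 89/21) → f = 391/21

The maximum is at (40/21, 89/21). Substituting into each constraint, equality holds for (3) and (5); the remaining constraints have slack.

(3) and (5)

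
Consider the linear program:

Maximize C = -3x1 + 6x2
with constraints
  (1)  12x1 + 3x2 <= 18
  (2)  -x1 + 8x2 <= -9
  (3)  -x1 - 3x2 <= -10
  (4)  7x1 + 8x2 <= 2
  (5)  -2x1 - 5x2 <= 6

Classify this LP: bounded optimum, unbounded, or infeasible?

infeasible

The boundaries 12x1 + 3x2 = 18 and 7x1 + 8x2 = 2 meet at (46/25, -34/25), but that point violates -x1 - 3x2 ≤ -10. Every candidate vertex is excluded by some other constraint, so the feasible region is empty.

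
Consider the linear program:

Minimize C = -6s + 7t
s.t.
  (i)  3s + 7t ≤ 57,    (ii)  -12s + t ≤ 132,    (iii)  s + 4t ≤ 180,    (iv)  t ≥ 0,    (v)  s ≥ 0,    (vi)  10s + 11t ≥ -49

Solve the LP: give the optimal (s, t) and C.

Feasible corners and C = -6s + 7t:
  (19, 0) → C = -114
  (0, 57/7) → C = 57
  (0, 0) → C = 0

The optimum lies where 3s + 7t = 57 and t = 0.
Solving simultaneously gives s = 19, t = 0.

s = 19, t = 0, minimum C = -114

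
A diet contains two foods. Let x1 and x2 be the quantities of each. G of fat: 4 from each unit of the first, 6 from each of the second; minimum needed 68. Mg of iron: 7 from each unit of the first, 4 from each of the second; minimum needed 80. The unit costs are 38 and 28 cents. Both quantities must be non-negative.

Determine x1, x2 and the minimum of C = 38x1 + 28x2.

x1 = 8, x2 = 6, minimum C = 472

Corner points and C = 38x1 + 28x2:
  (0, 20) → C = 560
  (17, 0) → C = 646
  (8, 6) → C = 472
The feasible region is unbounded (it extends along (0, 1), (1, 0)), but C strictly increases along every unbounded feasible direction, so there is no improving ray and the minimum is attained at a vertex.

The optimum lies where 4x1 + 6x2 = 68 and 7x1 + 4x2 = 80.
Solving simultaneously gives x1 = 8, x2 = 6.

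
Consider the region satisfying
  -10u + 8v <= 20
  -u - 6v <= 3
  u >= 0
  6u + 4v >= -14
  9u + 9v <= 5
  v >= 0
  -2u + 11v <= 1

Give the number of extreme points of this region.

4

The feasible vertices (each the meet of two boundaries and inside every other half-plane) are:
  (0, 0)
  (0, 1/11)
  (5/9, 0)
  (46/117, 19/117)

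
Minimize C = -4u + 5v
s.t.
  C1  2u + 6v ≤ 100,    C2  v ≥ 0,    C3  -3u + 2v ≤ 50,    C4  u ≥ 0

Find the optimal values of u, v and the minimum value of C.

u = 50, v = 0, minimum C = -200

The binding constraints are 2u + 6v = 100 and v = 0.
Solving simultaneously gives u = 50, v = 0.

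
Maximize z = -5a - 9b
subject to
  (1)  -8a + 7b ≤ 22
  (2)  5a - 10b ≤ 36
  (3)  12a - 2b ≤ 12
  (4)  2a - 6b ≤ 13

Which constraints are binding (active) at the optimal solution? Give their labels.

(1) and (4)

Feasible corners and z = -5a - 9b:
  (32/17, 90/17) → z = -970/17
  (-223/34, -74/17) → z = 2447/34
  (23/34, -33/17) → z = 479/34

The maximum is at (-223/34, -74/17). Substituting into each constraint, equality holds for (1) and (4); the remaining constraints have slack.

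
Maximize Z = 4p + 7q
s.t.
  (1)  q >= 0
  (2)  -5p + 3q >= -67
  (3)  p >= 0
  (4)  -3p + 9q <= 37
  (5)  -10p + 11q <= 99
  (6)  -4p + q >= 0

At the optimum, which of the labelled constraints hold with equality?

(4) and (6)

Vertices and Z = 4p + 7q:
  (0, 0) → Z = 0
  (0, 37/9) → Z = 259/9
  (37/33, 148/33) → Z = 1184/33

The maximum is at (37/33, 148/33). Substituting into each constraint, equality holds for (4) and (6); the remaining constraints have slack.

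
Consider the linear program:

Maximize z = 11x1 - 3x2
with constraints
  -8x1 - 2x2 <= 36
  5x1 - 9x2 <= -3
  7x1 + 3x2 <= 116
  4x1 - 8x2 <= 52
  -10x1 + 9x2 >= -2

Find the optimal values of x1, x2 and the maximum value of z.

x1 = 350/31, x2 = 382/31, maximum z = 2704/31

Extreme points and z = 11x1 - 3x2:
  (-165/41, -78/41) → z = -1581/41
  (-34, 118) → z = -728
  (1, 8/9) → z = 25/3
  (350/31, 382/31) → z = 2704/31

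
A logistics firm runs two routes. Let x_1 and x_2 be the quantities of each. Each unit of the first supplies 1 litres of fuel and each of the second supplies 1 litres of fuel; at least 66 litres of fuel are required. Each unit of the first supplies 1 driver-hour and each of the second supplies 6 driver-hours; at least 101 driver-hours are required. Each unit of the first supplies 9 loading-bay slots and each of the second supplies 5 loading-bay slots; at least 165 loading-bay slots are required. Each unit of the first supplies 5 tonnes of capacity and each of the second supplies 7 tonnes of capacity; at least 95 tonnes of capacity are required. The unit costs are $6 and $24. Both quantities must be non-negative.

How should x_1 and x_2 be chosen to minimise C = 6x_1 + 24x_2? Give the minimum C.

x_1 = 59, x_2 = 7, minimum C = 522

Corner points and C = 6x_1 + 24x_2:
  (0, 66) → C = 1584
  (101, 0) → C = 606
  (59, 7) → C = 522
The feasible region is unbounded (it extends along (0, 1), (1, 0)), but C strictly increases along every unbounded feasible direction, so there is no improving ray and the minimum is attained at a vertex.

The binding constraints are x_1 + x_2 = 66 and x_1 + 6x_2 = 101.
Solving simultaneously gives x_1 = 59, x_2 = 7.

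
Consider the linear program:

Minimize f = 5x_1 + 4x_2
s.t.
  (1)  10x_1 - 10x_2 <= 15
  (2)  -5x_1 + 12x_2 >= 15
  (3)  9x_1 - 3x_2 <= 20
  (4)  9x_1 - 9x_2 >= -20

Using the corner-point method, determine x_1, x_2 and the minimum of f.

x_1 = -5/3, x_2 = 5/9, minimum f = -55/9

Vertices and f = 5x_1 + 4x_2:
  (95/31, 235/93) → f = 2365/93
  (-5/3, 5/9) → f = -55/9
  (40/9, 20/3) → f = 440/9

The optimum lies where -5x_1 + 12x_2 = 15 and 9x_1 - 9x_2 = -20.
Solving simultaneously gives x_1 = -5/3, x_2 = 5/9.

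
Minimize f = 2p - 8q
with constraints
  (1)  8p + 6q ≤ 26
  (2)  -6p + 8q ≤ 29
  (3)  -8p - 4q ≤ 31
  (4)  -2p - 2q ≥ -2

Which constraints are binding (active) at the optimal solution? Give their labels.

Extreme points and f = 2p - 8q:
  (10, -9) → f = 92
  (-91/22, 23/44) → f = -137/11
  (-3/2, 5/2) → f = -23
The feasible region is unbounded (it extends along (3, -4), (1, -2)), but f strictly increases along every unbounded feasible direction, so there is no improving ray and the minimum is attained at a vertex.

The minimum is at (-3/2, 5/2). Substituting into each constraint, equality holds for (2) and (4); the remaining constraints have slack.

(2) and (4)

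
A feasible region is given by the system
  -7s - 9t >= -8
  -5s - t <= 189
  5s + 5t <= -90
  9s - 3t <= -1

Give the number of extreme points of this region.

Intersecting each pair of boundary lines and keeping only the points that satisfy every inequality leaves:
  (-171/4, 99/4)
  (-71/3, -212/3)
  (-55/12, -161/12)

3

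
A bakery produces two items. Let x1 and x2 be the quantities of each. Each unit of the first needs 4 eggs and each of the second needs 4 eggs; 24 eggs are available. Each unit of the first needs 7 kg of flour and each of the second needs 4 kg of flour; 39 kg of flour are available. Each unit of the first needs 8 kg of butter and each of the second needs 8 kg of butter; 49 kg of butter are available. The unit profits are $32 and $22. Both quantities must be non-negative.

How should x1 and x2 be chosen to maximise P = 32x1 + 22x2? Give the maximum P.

x1 = 5, x2 = 1, maximum P = 182

Feasible corners and P = 32x1 + 22x2:
  (0, 0) → P = 0
  (0, 6) → P = 132
  (39/7, 0) → P = 1248/7
  (5, 1) → P = 182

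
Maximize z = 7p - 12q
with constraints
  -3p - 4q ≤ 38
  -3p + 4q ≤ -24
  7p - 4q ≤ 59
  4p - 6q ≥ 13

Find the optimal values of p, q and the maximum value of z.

p = 21/10, q = -443/40, maximum z = 738/5

Vertices and z = 7p - 12q:
  (-7/3, -31/4) → z = 230/3
  (21/10, -443/40) → z = 738/5
  (35/4, 9/16) → z = 109/2

The optimum lies where -3p - 4q = 38 and 7p - 4q = 59.
Solving simultaneously gives p = 21/10, q = -443/40.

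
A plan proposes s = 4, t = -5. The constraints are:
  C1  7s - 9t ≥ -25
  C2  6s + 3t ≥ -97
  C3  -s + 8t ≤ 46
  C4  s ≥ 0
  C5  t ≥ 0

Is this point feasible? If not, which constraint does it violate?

Constraint C5: t = -5, which is not ≥ 0. All other constraints are satisfied.

not feasible — violates C5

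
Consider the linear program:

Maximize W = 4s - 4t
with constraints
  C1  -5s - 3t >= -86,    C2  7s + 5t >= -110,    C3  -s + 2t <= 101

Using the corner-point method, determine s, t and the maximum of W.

Feasible corners and W = 4s - 4t:
  (190, -288) → W = 1912
  (-131/13, 591/13) → W = -2888/13
  (-725/19, 597/19) → W = -5288/19

s = 190, t = -288, maximum W = 1912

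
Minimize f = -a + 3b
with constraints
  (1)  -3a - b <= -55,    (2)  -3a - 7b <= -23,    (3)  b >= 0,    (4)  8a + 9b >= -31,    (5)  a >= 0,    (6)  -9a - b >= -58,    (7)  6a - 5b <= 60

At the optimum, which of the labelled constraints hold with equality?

Feasible corners and f = -a + 3b:
  (0, 55) → f = 165
  (1/2, 107/2) → f = 160
  (0, 58) → f = 174

The minimum is at (1/2, 107/2). Substituting into each constraint, equality holds for (1) and (6); the remaining constraints have slack.

(1) and (6)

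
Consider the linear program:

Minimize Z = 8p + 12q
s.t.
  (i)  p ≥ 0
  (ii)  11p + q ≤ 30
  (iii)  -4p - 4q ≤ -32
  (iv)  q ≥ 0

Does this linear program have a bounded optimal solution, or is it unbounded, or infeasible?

bounded optimum

Corner points and Z = 8p + 12q:
  (0, 30) → Z = 360
  (0, 8) → Z = 96
  (11/5, 29/5) → Z = 436/5
The feasible region has finitely many vertices and no improving ray; the minimum is 436/5 at (11/5, 29/5).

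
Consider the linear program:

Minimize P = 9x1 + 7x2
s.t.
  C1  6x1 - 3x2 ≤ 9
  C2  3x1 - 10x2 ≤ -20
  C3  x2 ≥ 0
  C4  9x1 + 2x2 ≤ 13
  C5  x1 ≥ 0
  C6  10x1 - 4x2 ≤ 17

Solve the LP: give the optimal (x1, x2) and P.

x1 = 0, x2 = 2, minimum P = 14

Feasible corners and P = 9x1 + 7x2:
  (15/16, 73/32) → P = 781/32
  (0, 2) → P = 14
  (0, 13/2) → P = 91/2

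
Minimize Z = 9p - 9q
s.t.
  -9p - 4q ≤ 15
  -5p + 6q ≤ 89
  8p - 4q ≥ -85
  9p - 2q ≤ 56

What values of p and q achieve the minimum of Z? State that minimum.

p = -11/2, q = 41/4, minimum Z = -567/4

Vertices and Z = 9p - 9q:
  (-100/17, 645/68) → Z = -9405/68
  (97/27, -71/6) → Z = 833/6
  (-11/2, 41/4) → Z = -567/4
  (257/22, 1081/44) → Z = -5103/44

The binding constraints are -5p + 6q = 89 and 8p - 4q = -85.
Solving simultaneously gives p = -11/2, q = 41/4.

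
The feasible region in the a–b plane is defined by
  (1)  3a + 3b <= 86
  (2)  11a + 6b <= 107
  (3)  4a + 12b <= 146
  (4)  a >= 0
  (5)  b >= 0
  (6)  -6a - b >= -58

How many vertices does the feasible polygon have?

The feasible vertices (each the meet of two boundaries and inside every other half-plane) are:
  (34/9, 589/54)
  (241/25, 4/25)
  (0, 73/6)
  (0, 0)
  (29/3, 0)

5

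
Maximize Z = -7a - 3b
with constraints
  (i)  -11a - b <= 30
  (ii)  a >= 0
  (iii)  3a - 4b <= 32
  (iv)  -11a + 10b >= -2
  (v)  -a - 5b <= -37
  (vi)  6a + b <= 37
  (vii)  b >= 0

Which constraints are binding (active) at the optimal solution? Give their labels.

(ii) and (v)

Corner points and Z = -7a - 3b:
  (0, 37/5) → Z = -111/5
  (0, 37) → Z = -111
  (148/29, 185/29) → Z = -1591/29

The maximum is at (0, 37/5). Substituting into each constraint, equality holds for (ii) and (v); the remaining constraints have slack.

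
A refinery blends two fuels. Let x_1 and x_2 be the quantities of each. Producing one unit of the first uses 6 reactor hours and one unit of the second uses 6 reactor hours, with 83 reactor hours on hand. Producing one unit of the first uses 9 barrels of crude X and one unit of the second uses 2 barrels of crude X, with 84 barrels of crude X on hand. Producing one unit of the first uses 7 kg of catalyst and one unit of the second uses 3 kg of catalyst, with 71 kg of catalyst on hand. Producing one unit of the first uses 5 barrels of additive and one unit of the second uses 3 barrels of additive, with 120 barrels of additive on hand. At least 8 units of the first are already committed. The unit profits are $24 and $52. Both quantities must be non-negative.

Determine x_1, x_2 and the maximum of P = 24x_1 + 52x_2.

x_1 = 8, x_2 = 5, maximum P = 452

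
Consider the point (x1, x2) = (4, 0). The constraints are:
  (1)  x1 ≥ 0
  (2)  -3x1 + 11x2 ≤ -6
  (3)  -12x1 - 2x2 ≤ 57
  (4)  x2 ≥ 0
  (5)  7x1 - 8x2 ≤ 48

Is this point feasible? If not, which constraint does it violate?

feasible

(1): 4 ≥ 0 ✓
(2): -12 ≤ -6 ✓
(3): -48 ≤ 57 ✓
(4): 0 ≥ 0 ✓
(5): 28 ≤ 48 ✓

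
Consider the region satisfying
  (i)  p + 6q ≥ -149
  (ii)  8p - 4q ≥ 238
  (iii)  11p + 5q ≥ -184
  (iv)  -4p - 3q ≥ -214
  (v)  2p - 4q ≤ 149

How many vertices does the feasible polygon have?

4

The feasible vertices (each the meet of two boundaries and inside every other half-plane) are:
  (16, -55/2)
  (149/8, -447/16)
  (157/4, 19)
  (1303/22, -84/11)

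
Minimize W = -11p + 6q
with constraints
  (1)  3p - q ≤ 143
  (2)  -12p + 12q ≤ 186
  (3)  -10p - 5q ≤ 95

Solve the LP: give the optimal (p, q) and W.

Corner points and W = -11p + 6q:
  (317/4, 379/4) → W = -1213/4
  (124/5, -343/5) → W = -3422/5
  (-23/2, 4) → W = 301/2

The optimum lies where 3p - q = 143 and -10p - 5q = 95.
Solving simultaneously gives p = 124/5, q = -343/5.

p = 124/5, q = -343/5, minimum W = -3422/5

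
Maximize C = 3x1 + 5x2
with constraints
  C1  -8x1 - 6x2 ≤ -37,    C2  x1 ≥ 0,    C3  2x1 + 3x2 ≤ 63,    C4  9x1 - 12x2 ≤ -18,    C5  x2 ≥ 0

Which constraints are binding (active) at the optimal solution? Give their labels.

Extreme points and C = 3x1 + 5x2:
  (0, 37/6) → C = 185/6
  (56/25, 159/50) → C = 1131/50
  (0, 21) → C = 105
  (234/17, 201/17) → C = 1707/17

The maximum is at (0, 21). Substituting into each constraint, equality holds for C2 and C3; the remaining constraints have slack.

C2 and C3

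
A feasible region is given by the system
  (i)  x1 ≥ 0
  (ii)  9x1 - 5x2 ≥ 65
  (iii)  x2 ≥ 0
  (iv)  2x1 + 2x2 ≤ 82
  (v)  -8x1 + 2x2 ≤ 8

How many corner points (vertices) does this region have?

Of the 10 pairwise boundary intersections, those satisfying every inequality are:
  (65/9, 0)
  (135/7, 152/7)
  (41, 0)

3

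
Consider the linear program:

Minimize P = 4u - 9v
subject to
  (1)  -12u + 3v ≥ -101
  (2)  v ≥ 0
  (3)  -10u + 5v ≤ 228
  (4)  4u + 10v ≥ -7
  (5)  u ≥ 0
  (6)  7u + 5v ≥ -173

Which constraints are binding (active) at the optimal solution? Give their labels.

(1) and (3)

Feasible corners and P = 4u - 9v:
  (101/12, 0) → P = 101/3
  (1189/30, 1873/15) → P = -14479/15
  (0, 0) → P = 0
  (0, 228/5) → P = -2052/5

The minimum is at (1189/30, 1873/15). Substituting into each constraint, equality holds for (1) and (3); the remaining constraints have slack.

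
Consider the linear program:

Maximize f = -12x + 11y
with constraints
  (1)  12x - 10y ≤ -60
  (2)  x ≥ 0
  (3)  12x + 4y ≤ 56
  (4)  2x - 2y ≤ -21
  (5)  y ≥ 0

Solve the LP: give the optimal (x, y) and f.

Vertices and f = -12x + 11y:
  (0, 14) → f = 154
  (0, 21/2) → f = 231/2
  (7/8, 91/8) → f = 917/8

The optimum lies where x = 0 and 12x + 4y = 56.
Solving simultaneously gives x = 0, y = 14.

x = 0, y = 14, maximum f = 154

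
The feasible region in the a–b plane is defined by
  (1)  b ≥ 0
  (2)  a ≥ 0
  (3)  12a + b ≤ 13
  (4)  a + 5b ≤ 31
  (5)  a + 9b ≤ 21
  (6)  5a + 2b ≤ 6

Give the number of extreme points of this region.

5

The feasible vertices (each the meet of two boundaries and inside every other half-plane) are:
  (0, 0)
  (13/12, 0)
  (0, 7/3)
  (20/19, 7/19)
  (12/43, 99/43)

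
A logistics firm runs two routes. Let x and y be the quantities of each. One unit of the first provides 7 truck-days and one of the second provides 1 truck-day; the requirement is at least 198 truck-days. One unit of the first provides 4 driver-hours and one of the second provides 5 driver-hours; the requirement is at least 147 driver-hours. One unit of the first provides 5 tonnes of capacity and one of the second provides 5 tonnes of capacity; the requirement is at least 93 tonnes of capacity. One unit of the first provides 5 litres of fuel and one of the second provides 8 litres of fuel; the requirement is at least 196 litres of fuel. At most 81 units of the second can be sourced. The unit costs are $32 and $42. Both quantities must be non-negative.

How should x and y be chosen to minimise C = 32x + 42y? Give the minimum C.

x = 28, y = 7, minimum C = 1190

Feasible corners and C = 32x + 42y:
  (196/5, 0) → C = 6272/5
  (843/31, 237/31) → C = 36930/31
  (117/7, 81) → C = 27558/7
  (28, 7) → C = 1190
The feasible region is unbounded (it extends along (1, 0)), but C strictly increases along every unbounded feasible direction, so there is no improving ray and the minimum is attained at a vertex.

At the optimal vertex, 4x + 5y = 147 and 5x + 8y = 196.
Solving simultaneously gives x = 28, y = 7.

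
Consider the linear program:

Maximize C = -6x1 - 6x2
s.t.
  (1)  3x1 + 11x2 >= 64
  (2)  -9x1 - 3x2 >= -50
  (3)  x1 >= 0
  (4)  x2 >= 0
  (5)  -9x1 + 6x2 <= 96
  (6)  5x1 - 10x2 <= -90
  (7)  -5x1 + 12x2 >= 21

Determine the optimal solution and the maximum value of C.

x1 = 0, x2 = 9, maximum C = -54

Vertices and C = -6x1 - 6x2:
  (4/27, 146/9) → C = -884/9
  (46/21, 212/21) → C = -516/7
  (0, 16) → C = -96
  (0, 9) → C = -54

At the optimal vertex, x1 = 0 and 5x1 - 10x2 = -90.
Solving simultaneously gives x1 = 0, x2 = 9.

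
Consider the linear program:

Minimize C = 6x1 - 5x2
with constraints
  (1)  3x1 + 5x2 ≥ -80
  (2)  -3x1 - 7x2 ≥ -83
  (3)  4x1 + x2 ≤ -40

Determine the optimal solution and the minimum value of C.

Feasible corners and C = 6x1 - 5x2:
  (-325/2, 163/2) → C = -2765/2
  (-120/17, -200/17) → C = 280/17
  (-363/25, 452/25) → C = -4438/25

The binding constraints are 3x1 + 5x2 = -80 and -3x1 - 7x2 = -83.
Solving simultaneously gives x1 = -325/2, x2 = 163/2.

x1 = -325/2, x2 = 163/2, minimum C = -2765/2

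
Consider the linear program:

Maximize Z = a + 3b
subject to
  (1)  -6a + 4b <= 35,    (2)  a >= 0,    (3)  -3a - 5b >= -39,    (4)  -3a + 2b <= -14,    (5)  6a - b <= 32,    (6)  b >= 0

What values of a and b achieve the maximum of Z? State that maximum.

a = 50/9, b = 4/3, maximum Z = 86/9

Corner points and Z = a + 3b:
  (50/9, 4/3) → Z = 86/9
  (14/3, 0) → Z = 14/3
  (16/3, 0) → Z = 16/3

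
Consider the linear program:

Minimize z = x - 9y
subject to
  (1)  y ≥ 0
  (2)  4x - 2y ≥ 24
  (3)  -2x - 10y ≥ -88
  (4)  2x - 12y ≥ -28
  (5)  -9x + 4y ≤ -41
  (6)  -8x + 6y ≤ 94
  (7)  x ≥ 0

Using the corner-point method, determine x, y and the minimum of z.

Feasible corners and z = x - 9y:
  (6, 0) → z = 6
  (44, 0) → z = 44
  (86/11, 40/11) → z = -274/11
  (194/11, 58/11) → z = -328/11

x = 194/11, y = 58/11, minimum z = -328/11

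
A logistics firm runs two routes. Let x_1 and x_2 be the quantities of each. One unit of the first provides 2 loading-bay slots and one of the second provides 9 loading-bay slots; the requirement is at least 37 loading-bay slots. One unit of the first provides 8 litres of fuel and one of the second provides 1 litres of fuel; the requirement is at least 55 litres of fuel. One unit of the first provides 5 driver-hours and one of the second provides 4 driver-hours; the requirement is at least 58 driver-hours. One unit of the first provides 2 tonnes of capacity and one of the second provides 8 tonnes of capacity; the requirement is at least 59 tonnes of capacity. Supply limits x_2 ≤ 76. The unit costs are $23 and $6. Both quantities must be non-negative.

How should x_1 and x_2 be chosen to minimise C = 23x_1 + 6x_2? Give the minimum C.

x_1 = 6, x_2 = 7, minimum C = 180

Extreme points and C = 23x_1 + 6x_2:
  (0, 55) → C = 330
  (0, 76) → C = 456
  (59/2, 0) → C = 1357/2
  (6, 7) → C = 180
  (57/8, 179/32) → C = 3159/16
The feasible region is unbounded (it extends along (1, 0)), but C strictly increases along every unbounded feasible direction, so there is no improving ray and the minimum is attained at a vertex.

The binding constraints are 8x_1 + x_2 = 55 and 5x_1 + 4x_2 = 58.
Solving simultaneously gives x_1 = 6, x_2 = 7.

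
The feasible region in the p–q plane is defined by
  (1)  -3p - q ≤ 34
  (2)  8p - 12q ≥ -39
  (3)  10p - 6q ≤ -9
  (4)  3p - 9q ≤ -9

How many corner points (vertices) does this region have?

Of the 6 pairwise boundary intersections, those satisfying every inequality are:
  (7/4, 53/12)
  (-27/4, -5/4)
  (-3/8, 7/8)

3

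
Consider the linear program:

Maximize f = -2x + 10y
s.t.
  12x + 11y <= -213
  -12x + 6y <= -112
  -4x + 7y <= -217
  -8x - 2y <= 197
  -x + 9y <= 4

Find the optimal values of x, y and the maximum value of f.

x = 7, y = -27, maximum f = -284

Extreme points and f = -2x + 10y:
  (7, -27) → f = -284
  (-259/30, -539/15) → f = -5131/15
  (-479/36, -815/18) → f = -2557/6
The feasible region is unbounded (it extends along (1, -4), (11, -12)), but f strictly decreases along every unbounded feasible direction, so there is no improving ray and the maximum is attained at a vertex.

The binding constraints are 12x + 11y = -213 and -4x + 7y = -217.
Solving simultaneously gives x = 7, y = -27.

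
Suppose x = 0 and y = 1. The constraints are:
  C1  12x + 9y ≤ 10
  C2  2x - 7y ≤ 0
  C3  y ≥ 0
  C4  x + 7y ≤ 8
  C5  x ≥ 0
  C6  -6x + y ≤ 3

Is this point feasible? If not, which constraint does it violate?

C1: 9 ≤ 10 ✓
C2: -7 ≤ 0 ✓
C3: 1 ≥ 0 ✓
C4: 7 ≤ 8 ✓
C5: 0 ≥ 0 ✓
C6: 1 ≤ 3 ✓

feasible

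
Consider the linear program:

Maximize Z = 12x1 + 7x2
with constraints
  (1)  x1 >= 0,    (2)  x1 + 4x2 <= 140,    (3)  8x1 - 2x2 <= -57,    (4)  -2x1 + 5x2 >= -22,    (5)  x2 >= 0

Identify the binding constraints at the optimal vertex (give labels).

Vertices and Z = 12x1 + 7x2:
  (0, 35) → Z = 245
  (0, 57/2) → Z = 399/2
  (26/17, 1177/34) → Z = 8863/34

The maximum is at (26/17, 1177/34). Substituting into each constraint, equality holds for (2) and (3); the remaining constraints have slack.

(2) and (3)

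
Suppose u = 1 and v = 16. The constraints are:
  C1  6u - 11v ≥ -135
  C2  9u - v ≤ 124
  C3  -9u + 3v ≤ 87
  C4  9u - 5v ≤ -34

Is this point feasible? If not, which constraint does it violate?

Constraint C1: 6u - 11v = -170, which is not ≥ -135. All other constraints are satisfied.

not feasible — violates C1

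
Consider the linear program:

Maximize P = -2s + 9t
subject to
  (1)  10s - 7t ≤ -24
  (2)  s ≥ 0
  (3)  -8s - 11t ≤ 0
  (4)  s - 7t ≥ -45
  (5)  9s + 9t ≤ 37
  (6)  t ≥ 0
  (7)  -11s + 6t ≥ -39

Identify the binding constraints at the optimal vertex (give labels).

(2) and (5)

Extreme points and P = -2s + 9t:
  (0, 24/7) → P = 216/7
  (43/153, 586/153) → P = 5188/153
  (0, 37/9) → P = 37

The maximum is at (0, 37/9). Substituting into each constraint, equality holds for (2) and (5); the remaining constraints have slack.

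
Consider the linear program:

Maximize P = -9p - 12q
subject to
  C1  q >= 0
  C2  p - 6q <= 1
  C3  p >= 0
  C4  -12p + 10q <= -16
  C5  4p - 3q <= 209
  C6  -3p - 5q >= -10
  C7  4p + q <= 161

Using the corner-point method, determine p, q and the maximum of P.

p = 43/31, q = 2/31, maximum P = -411/31

Feasible corners and P = -9p - 12q:
  (43/31, 2/31) → P = -411/31
  (65/23, 7/23) → P = -669/23
  (2, 4/5) → P = -138/5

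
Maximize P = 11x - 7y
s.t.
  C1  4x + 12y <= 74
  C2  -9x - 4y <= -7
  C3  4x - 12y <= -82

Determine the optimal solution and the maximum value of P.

Vertices and P = 11x - 7y:
  (-53/23, 319/46) → P = -3399/46
  (-1, 13/2) → P = -113/2
  (-61/31, 383/62) → P = -4023/62

The optimum lies where 4x + 12y = 74 and 4x - 12y = -82.
Solving simultaneously gives x = -1, y = 13/2.

x = -1, y = 13/2, maximum P = -113/2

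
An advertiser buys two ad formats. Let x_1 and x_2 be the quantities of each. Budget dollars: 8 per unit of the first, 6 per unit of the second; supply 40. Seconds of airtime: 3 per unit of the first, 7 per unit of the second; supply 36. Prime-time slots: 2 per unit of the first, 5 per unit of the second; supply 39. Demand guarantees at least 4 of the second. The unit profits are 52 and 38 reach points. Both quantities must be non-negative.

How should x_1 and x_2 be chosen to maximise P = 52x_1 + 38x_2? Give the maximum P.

Corner points and P = 52x_1 + 38x_2:
  (0, 36/7) → P = 1368/7
  (0, 4) → P = 152
  (32/19, 84/19) → P = 4856/19
  (2, 4) → P = 256

The binding constraints are 8x_1 + 6x_2 = 40 and x_2 = 4.
Solving simultaneously gives x_1 = 2, x_2 = 4.

x_1 = 2, x_2 = 4, maximum P = 256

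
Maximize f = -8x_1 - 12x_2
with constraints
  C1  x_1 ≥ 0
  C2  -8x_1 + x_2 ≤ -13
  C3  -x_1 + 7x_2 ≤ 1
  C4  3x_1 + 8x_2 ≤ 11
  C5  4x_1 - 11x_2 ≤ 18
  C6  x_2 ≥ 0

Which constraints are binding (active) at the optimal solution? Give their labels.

C2 and C6

Feasible corners and f = -8x_1 - 12x_2:
  (92/55, 21/55) → f = -988/55
  (13/8, 0) → f = -13
  (69/29, 14/29) → f = -720/29
  (11/3, 0) → f = -88/3

The maximum is at (13/8, 0). Substituting into each constraint, equality holds for C2 and C6; the remaining constraints have slack.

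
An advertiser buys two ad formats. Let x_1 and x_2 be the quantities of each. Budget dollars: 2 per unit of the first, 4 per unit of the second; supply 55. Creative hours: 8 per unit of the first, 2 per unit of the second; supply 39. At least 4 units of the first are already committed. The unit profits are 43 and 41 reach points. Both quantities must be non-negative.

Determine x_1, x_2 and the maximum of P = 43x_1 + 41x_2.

x_1 = 4, x_2 = 7/2, maximum P = 631/2

Feasible corners and P = 43x_1 + 41x_2:
  (39/8, 0) → P = 1677/8
  (4, 0) → P = 172
  (4, 7/2) → P = 631/2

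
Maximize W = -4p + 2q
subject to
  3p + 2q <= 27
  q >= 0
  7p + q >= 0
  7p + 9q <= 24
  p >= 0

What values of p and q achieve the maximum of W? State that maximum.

p = 0, q = 8/3, maximum W = 16/3

Feasible corners and W = -4p + 2q:
  (0, 0) → W = 0
  (24/7, 0) → W = -96/7
  (0, 8/3) → W = 16/3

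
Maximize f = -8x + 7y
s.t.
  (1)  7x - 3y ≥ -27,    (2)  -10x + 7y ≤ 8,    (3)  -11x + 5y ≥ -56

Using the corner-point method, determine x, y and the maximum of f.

Extreme points and f = -8x + 7y:
  (-165/19, -214/19) → f = -178/19
  (-303/2, -689/2) → f = -2399/2
  (16, 24) → f = 40

x = 16, y = 24, maximum f = 40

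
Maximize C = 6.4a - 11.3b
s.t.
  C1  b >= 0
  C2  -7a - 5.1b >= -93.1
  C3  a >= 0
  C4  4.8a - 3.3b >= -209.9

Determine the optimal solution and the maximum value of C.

Vertices and C = 6.4a - 11.3b:
  (133/10, 0) → C = 2128/25
  (0, 0) → C = 0
  (0, 931/51) → C = -105203/510

a = 13.3, b = 0, maximum C = 85.12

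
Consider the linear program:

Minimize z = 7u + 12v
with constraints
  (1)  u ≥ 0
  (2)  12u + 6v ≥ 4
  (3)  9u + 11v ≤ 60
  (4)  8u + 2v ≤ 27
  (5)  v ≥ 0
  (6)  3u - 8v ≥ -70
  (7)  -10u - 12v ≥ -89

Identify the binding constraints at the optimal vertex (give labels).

(2) and (5)

Vertices and z = 7u + 12v:
  (0, 2/3) → z = 8
  (0, 60/11) → z = 720/11
  (1/3, 0) → z = 7/3
  (177/70, 237/70) → z = 4083/70
  (27/8, 0) → z = 189/8

The minimum is at (1/3, 0). Substituting into each constraint, equality holds for (2) and (5); the remaining constraints have slack.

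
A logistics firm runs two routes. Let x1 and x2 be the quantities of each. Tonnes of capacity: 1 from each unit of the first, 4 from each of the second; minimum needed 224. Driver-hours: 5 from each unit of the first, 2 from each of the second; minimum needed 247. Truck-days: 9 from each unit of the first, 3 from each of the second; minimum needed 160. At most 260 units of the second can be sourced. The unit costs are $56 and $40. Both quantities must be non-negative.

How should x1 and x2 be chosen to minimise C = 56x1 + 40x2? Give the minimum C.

x1 = 30, x2 = 97/2, minimum C = 3620

Vertices and C = 56x1 + 40x2:
  (0, 247/2) → C = 4940
  (0, 260) → C = 10400
  (224, 0) → C = 12544
  (30, 97/2) → C = 3620
The feasible region is unbounded (it extends along (1, 0)), but C strictly increases along every unbounded feasible direction, so there is no improving ray and the minimum is attained at a vertex.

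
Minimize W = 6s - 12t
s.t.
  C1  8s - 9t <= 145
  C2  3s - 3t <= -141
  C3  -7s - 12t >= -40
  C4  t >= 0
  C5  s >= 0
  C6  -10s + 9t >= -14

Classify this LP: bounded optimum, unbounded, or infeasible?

infeasible

The boundaries 3s - 3t = -141 and -7s - 12t = -40 meet at (-524/19, 369/19), but that point violates s ≥ 0. Every candidate vertex is excluded by some other constraint, so the feasible region is empty.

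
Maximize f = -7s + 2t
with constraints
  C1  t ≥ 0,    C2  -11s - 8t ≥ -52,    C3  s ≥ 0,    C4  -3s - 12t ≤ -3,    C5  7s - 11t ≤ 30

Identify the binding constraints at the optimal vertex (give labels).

Corner points and f = -7s + 2t:
  (1, 0) → f = -7
  (30/7, 0) → f = -30
  (0, 13/2) → f = 13
  (812/177, 34/177) → f = -1872/59
  (0, 1/4) → f = 1/2

The maximum is at (0, 13/2). Substituting into each constraint, equality holds for C2 and C3; the remaining constraints have slack.

C2 and C3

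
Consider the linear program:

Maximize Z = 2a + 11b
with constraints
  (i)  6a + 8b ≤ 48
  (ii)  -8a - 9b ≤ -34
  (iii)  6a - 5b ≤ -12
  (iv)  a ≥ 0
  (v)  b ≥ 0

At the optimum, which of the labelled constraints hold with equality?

Vertices and Z = 2a + 11b:
  (24/13, 60/13) → Z = 708/13
  (0, 6) → Z = 66
  (31/47, 150/47) → Z = 1712/47
  (0, 34/9) → Z = 374/9

The maximum is at (0, 6). Substituting into each constraint, equality holds for (i) and (iv); the remaining constraints have slack.

(i) and (iv)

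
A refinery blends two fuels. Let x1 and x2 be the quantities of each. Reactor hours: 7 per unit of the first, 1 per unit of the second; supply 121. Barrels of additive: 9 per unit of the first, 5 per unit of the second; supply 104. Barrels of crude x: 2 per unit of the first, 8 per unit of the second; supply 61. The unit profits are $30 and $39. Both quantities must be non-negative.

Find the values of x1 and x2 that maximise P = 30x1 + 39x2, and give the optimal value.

x1 = 17/2, x2 = 11/2, maximum P = 939/2

Feasible corners and P = 30x1 + 39x2:
  (0, 0) → P = 0
  (0, 61/8) → P = 2379/8
  (104/9, 0) → P = 1040/3
  (17/2, 11/2) → P = 939/2

The optimum lies where 9x1 + 5x2 = 104 and 2x1 + 8x2 = 61.
Solving simultaneously gives x1 = 17/2, x2 = 11/2.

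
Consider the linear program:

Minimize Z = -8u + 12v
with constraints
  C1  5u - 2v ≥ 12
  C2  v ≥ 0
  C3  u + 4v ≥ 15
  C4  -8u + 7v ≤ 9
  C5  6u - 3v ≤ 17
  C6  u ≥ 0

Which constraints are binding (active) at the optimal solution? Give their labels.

Vertices and Z = -8u + 12v:
  (39/11, 63/22) → Z = 6
  (102/19, 141/19) → Z = 876/19
  (113/27, 73/27) → Z = -28/27
  (73/9, 95/9) → Z = 556/9

The minimum is at (113/27, 73/27). Substituting into each constraint, equality holds for C3 and C5; the remaining constraints have slack.

C3 and C5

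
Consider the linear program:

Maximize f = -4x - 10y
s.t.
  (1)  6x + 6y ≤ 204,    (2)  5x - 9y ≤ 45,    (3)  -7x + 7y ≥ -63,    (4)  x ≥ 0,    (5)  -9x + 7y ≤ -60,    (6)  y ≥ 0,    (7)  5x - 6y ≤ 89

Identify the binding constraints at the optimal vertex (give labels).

(5) and (6)

Vertices and f = -4x - 10y:
  (43/2, 25/2) → f = -211
  (149/8, 123/8) → f = -913/4
  (9, 0) → f = -36
  (20/3, 0) → f = -80/3

The maximum is at (20/3, 0). Substituting into each constraint, equality holds for (5) and (6); the remaining constraints have slack.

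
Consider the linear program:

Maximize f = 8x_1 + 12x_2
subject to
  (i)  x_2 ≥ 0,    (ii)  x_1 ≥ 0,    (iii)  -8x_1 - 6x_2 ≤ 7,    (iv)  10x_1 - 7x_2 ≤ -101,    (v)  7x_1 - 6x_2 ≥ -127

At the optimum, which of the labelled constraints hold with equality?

(iv) and (v)

Vertices and f = 8x_1 + 12x_2:
  (0, 101/7) → f = 1212/7
  (0, 127/6) → f = 254
  (283/11, 563/11) → f = 820

The maximum is at (283/11, 563/11). Substituting into each constraint, equality holds for (iv) and (v); the remaining constraints have slack.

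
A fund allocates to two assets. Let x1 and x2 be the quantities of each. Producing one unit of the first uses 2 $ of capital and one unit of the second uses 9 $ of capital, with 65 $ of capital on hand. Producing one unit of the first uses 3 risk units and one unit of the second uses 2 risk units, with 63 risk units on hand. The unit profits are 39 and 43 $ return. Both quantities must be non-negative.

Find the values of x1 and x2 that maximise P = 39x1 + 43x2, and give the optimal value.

x1 = 19, x2 = 3, maximum P = 870

Extreme points and P = 39x1 + 43x2:
  (0, 0) → P = 0
  (0, 65/9) → P = 2795/9
  (21, 0) → P = 819
  (19, 3) → P = 870

The binding constraints are 2x1 + 9x2 = 65 and 3x1 + 2x2 = 63.
Solving simultaneously gives x1 = 19, x2 = 3.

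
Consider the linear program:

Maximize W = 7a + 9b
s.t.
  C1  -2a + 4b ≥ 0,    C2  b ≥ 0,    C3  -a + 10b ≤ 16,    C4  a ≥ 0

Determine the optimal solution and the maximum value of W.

Vertices and W = 7a + 9b:
  (0, 0) → W = 0
  (4, 2) → W = 46
  (0, 8/5) → W = 72/5

The optimum lies where -2a + 4b = 0 and -a + 10b = 16.
Solving simultaneously gives a = 4, b = 2.

a = 4, b = 2, maximum W = 46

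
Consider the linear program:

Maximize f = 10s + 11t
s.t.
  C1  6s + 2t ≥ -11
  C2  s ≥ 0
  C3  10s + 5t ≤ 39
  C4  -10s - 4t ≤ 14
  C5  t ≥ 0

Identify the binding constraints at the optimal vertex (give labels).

Vertices and f = 10s + 11t:
  (0, 39/5) → f = 429/5
  (0, 0) → f = 0
  (39/10, 0) → f = 39

The maximum is at (0, 39/5). Substituting into each constraint, equality holds for C2 and C3; the remaining constraints have slack.

C2 and C3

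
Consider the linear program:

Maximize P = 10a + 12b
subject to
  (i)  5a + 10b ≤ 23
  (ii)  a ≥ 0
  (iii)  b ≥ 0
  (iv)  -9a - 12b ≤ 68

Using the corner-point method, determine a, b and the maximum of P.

Vertices and P = 10a + 12b:
  (0, 23/10) → P = 138/5
  (23/5, 0) → P = 46
  (0, 0) → P = 0

The optimum lies where 5a + 10b = 23 and b = 0.
Solving simultaneously gives a = 23/5, b = 0.

a = 23/5, b = 0, maximum P = 46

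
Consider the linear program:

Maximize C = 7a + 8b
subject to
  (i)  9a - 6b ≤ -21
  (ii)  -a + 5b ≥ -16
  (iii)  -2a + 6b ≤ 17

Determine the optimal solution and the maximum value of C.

a = -4/7, b = 37/14, maximum C = 120/7

At the optimal vertex, 9a - 6b = -21 and -2a + 6b = 17.
Solving simultaneously gives a = -4/7, b = 37/14.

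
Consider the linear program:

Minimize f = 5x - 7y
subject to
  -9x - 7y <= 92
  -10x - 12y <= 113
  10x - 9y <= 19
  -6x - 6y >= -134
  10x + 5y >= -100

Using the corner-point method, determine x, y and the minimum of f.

x = -127/3, y = 194/3, minimum f = -1993/3

Vertices and f = 5x - 7y:
  (-313/38, -97/38) → f = -443/19
  (-48/5, -4/5) → f = -212/5
  (-263/70, -44/7) → f = 353/14
  (220/19, 613/57) → f = -991/57
  (-127/3, 194/3) → f = -1993/3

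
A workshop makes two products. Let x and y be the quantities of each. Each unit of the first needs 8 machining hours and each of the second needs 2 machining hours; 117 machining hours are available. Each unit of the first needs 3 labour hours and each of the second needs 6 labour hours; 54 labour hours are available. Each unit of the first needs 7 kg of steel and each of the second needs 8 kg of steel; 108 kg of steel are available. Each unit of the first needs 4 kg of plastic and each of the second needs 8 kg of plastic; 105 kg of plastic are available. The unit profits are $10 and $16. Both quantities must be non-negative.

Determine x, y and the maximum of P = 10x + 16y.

Vertices and P = 10x + 16y:
  (0, 0) → P = 0
  (0, 9) → P = 144
  (117/8, 0) → P = 585/4
  (72/5, 9/10) → P = 792/5
  (12, 3) → P = 168

x = 12, y = 3, maximum P = 168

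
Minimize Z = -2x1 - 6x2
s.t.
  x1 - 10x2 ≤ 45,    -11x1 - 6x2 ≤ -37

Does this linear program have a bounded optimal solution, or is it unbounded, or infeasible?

From the feasible point (160/29, -229/58), moving in the direction (10, 1) keeps every constraint satisfied while Z decreases without bound.

unbounded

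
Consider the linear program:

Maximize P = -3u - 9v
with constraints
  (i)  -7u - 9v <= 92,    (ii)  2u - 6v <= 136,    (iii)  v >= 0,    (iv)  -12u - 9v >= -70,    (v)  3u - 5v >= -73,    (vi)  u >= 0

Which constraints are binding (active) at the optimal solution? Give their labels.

(iii) and (vi)

Extreme points and P = -3u - 9v:
  (35/6, 0) → P = -35/2
  (0, 0) → P = 0
  (0, 70/9) → P = -70

The maximum is at (0, 0). Substituting into each constraint, equality holds for (iii) and (vi); the remaining constraints have slack.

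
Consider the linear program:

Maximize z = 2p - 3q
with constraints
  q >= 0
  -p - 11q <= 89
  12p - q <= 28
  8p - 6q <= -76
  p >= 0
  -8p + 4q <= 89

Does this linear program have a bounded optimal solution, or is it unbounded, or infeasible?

bounded optimum

Feasible corners and z = 2p - 3q:
  (61/16, 71/4) → z = -365/8
  (201/40, 323/10) → z = -1737/20
  (0, 38/3) → z = -38
  (0, 89/4) → z = -267/4
The feasible region has finitely many vertices and no improving ray; the maximum is -38 at (0, 38/3).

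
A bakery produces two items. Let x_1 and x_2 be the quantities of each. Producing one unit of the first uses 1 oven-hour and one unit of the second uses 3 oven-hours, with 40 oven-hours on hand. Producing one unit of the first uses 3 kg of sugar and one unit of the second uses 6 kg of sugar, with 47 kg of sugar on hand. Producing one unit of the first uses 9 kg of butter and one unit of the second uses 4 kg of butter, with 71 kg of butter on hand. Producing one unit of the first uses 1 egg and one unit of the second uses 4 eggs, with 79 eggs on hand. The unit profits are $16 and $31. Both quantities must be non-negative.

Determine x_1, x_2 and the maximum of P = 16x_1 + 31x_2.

Extreme points and P = 16x_1 + 31x_2:
  (0, 0) → P = 0
  (0, 47/6) → P = 1457/6
  (71/9, 0) → P = 1136/9
  (17/3, 5) → P = 737/3

x_1 = 17/3, x_2 = 5, maximum P = 737/3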